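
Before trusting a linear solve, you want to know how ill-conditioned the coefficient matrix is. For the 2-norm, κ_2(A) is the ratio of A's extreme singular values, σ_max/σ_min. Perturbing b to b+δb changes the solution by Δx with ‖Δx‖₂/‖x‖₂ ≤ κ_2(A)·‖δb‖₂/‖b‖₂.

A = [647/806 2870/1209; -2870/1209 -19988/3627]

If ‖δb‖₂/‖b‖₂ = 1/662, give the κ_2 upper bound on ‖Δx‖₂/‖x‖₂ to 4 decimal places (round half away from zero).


form AᵀA = [217249/34596 388885/25947; 388885/25947 2802676/77841] with trace 13165945/311364 and determinant 114244/77841
λ_max, λ_min = (13165945/311364 ± √172772964241969/96947540496)/2 = 169/4, 2704/77841
κ = σ_max/σ_min = (13/2)/(52/279) = 34.8750
worst-case relative error ≤ 34.8750 × 1/662 = 0.0527

0.0527


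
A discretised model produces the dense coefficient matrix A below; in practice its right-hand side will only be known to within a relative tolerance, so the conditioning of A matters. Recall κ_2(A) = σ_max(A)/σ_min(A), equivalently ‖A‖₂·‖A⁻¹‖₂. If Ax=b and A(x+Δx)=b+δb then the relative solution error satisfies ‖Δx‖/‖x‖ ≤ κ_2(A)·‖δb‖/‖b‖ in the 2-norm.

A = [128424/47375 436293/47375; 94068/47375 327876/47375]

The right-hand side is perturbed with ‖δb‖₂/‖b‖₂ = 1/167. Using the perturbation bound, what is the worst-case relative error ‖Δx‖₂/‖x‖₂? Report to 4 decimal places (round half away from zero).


AᵀA = [1013660496/89775625 3474925272/89775625; 3474925272/89775625 11914170129/89775625]; tr = 20684529/143641, det = 32400/143641
char-poly roots: 144 and 225/143641
so κ_2 = √(144 / (225/143641)) = 303.2000
bound on ‖Δx‖/‖x‖: κ·ε = 303.2000·1/167 = 1.8156

1.8156


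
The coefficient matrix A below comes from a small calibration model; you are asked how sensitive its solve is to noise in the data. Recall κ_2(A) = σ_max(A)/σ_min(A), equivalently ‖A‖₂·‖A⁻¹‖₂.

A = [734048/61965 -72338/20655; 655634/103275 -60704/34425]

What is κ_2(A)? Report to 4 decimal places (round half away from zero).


145.8000

form AᵀA = [59997803236/332150625 -5832822016/110716875; -5832822016/110716875 567420196/36905625] with trace 104167336/531441 and determinant 960400/531441
eigenvalues of AᵀA: λ = (tr ± √(tr²−4·det))/2 = 196, 4900/531441
κ = σ_max/σ_min = 14/(70/729) = 145.8000


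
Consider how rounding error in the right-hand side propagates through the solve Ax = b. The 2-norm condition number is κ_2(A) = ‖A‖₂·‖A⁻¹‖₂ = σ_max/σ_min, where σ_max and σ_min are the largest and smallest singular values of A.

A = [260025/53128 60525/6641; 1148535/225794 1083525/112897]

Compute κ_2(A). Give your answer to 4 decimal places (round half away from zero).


form AᵀA = [48330891225/969948736 11327171625/121243592; 11327171625/121243592 2654831250/15155449] with trace 755156025/3356224 and determinant 1265625/3356224
char-poly roots: 225 and 5625/3356224
κ_2(A) = √(λ_max/λ_min) = √(225 / (5625/3356224)) = 366.4000

366.4000


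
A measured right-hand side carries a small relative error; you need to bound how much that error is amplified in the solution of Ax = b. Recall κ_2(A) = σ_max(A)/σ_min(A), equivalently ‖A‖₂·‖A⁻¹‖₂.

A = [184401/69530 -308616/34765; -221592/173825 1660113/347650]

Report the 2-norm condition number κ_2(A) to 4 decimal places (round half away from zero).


AᵀA = [3621125529/418202500 -3097915632/104550625; -3097915632/104550625 42492590721/418202500]; tr = 36890973/334562, det = 4862025/2676496
solving λ² − 36890973/334562·λ + 4862025/2676496 = 0 gives λ = 441/4, 11025/669124
κ = σ_max/σ_min = (21/2)/(105/818) = 81.8000

81.8000


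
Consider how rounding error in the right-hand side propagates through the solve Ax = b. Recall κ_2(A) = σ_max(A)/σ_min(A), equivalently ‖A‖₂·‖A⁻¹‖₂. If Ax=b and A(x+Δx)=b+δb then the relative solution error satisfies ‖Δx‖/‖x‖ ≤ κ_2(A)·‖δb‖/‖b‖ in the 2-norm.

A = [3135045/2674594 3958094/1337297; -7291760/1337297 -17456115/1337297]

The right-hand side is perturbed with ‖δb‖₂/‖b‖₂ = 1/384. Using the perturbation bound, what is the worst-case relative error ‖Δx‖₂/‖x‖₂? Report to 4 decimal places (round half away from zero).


M = AᵀA = [132366188425/4255474756 79411185315/1063868689; 79411185315/1063868689 190590397981/1063868689]. tr(M)=5294247221/25180324, det(M)=17682025/25180324
λ_max, λ_min = (5294247221/25180324 ± √28027272680592318441/634048716744976)/2 = 841/4, 21025/6295081
κ_2(A) = √(λ_max/λ_min) = √((841/4) / (21025/6295081)) = 250.9000
worst-case relative error ≤ 250.9000 × 1/384 = 0.6534

0.6534


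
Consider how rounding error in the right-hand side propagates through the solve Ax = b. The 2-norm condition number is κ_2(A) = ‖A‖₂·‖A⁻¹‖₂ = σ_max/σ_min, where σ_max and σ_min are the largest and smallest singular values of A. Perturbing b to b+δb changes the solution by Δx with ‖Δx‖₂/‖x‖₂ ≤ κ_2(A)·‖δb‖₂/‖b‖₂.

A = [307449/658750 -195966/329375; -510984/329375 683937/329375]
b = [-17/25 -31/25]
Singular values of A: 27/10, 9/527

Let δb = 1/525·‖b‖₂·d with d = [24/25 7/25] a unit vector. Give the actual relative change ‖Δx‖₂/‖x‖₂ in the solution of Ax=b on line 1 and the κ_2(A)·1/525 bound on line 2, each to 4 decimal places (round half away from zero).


0.0027
0.3011

from the listed singular values, σ₁ = 27/10, σ_n = 9/527
condition number: (27/10) ÷ (9/527) = 158.1000
worst-case relative error ≤ 158.1000 × 1/525 = 0.3011
solve Ax = b  →  x = [-46.6222 -35.4296]
‖b‖₂ = 1.4142 and ‖x‖₂ = 58.5567
with δb = [0.0026 0.0008], A·Δx = δb → ‖Δx‖ = 0.1577
relative error = 0.0027
realised/bound (from unrounded values) ≈ 0.0089


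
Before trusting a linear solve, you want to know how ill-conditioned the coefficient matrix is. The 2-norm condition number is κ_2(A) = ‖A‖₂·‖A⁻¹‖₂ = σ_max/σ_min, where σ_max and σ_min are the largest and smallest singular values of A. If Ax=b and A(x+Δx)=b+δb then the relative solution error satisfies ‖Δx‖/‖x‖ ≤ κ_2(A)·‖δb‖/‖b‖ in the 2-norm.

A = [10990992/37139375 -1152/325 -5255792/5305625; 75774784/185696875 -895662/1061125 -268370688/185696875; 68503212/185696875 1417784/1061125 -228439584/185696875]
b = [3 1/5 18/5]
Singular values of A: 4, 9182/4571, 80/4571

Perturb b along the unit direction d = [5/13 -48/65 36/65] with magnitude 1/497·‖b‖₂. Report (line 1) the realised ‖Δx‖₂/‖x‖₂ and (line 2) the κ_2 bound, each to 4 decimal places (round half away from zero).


from the listed singular values, σ₁ = 4, σ_n = 80/4571
κ_2(A) = 4 / (80/4571) = 228.5500
perturbation bound = 228.5500·1/497 = 0.4599
solve Ax = b  →  x = [164.9966 -0.0618 46.4847]
2-norm of b is 4.6904; of x, 171.4197
with δb = [0.0036 -0.0070 0.0052], A·Δx = δb → ‖Δx‖ = 0.5392
dividing the unrounded norms, ‖Δx‖/‖x‖ = 0.0031
realised/bound (from unrounded values) ≈ 0.0068

0.0031
0.4599


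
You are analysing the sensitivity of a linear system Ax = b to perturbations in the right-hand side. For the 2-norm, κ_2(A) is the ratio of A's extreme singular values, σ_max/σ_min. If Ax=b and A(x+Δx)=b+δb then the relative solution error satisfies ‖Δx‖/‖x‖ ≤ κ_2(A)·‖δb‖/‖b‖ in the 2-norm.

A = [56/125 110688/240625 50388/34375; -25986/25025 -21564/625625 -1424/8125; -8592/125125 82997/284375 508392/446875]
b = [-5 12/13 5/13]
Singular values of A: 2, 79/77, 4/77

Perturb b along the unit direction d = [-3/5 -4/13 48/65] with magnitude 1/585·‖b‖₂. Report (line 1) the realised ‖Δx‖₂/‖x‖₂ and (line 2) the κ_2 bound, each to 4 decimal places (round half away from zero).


0.0029
0.0658

σ_max = 2, σ_min = 4/77
condition number: 2 ÷ (4/77) = 38.5000
κ_2(A)·‖δb‖/‖b‖ = 0.0658
solve Ax = b  →  x = [-1.4957 -55.9012 14.5888]
‖b‖ = 5.0990, ‖x‖ = 57.7928
re-solving with b+δb shifts x by Δx of norm 0.1678
realised ‖Δx‖/‖x‖ = 0.0029
so the bound overstates the realised error by a factor of ≈ 22.6682 (computed from the unrounded values)


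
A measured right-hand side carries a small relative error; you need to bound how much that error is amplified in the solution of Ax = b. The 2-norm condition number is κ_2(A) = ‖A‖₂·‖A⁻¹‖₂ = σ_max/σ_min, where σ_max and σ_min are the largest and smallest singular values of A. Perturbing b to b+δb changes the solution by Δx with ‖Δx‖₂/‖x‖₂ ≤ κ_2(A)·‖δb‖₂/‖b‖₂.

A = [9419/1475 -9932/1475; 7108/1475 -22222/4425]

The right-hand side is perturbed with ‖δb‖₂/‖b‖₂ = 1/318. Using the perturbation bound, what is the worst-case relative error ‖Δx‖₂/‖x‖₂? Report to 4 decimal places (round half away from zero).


form AᵀA = [5569649/87025 -701764/10443; -701764/10443 55264756/783225] with trace 105391597/783225 and determinant 2829124/19580625
char-poly roots: 3364/25 and 841/783225
κ_2(A) = √(λ_max/λ_min) = √((3364/25) / (841/783225)) = 354.0000
perturbation bound = 354.0000·1/318 = 1.1132

1.1132


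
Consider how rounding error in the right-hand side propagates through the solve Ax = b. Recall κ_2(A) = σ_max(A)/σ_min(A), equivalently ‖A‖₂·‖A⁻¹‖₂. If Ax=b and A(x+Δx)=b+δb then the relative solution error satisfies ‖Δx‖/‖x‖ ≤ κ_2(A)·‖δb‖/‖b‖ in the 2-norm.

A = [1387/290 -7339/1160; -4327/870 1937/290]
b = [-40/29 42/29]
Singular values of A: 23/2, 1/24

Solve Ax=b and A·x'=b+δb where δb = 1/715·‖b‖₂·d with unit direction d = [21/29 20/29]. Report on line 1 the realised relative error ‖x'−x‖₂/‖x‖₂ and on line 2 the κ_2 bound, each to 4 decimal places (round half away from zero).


largest singular value 23/2, smallest 1/24
condition number: (23/2) ÷ (1/24) = 276.0000
perturbation bound = 276.0000·1/715 = 0.3860
solve Ax = b  →  x = [-0.1043 0.1391]
2-norm of b is 2.0000; of x, 0.1739
Δx = A⁻¹·δb where δb = 1/715·2.0000·d; ‖Δx‖ = 0.0671
relative error = 0.3860
tightness: 0.3860 against a bound of 0.3860; the bound is attained (ratio 1)

0.3860
0.3860


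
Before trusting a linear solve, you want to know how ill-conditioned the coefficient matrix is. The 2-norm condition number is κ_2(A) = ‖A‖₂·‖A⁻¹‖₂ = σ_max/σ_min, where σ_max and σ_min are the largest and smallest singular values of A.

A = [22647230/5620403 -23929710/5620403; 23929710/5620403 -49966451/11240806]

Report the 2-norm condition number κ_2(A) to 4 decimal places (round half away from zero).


M = AᵀA = [1290758677000/37561153249 -1355271090705/37561153249; -1355271090705/37561153249 5692235800561/150244612996]. tr(M)=12907574921/178649956, det(M)=2088025/44662489
solving λ² − 12907574921/178649956·λ + 2088025/44662489 = 0 gives λ = 289/4, 28900/44662489
κ = σ_max/σ_min = (17/2)/(170/6683) = 334.1500

334.1500


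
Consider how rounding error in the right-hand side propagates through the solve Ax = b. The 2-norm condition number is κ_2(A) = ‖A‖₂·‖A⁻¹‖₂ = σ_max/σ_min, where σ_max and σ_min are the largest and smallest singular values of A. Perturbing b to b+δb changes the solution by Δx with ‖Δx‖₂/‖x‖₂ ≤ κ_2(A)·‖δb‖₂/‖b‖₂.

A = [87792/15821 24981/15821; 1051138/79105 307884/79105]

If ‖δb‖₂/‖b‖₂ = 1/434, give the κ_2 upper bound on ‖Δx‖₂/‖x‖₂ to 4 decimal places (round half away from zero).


M = AᵀA = [7677970276/37027225 2239389768/37027225; 2239389768/37027225 653217849/37027225]. tr(M)=333247525/1481089, det(M)=562500/1481089
solving λ² − 333247525/1481089·λ + 562500/1481089 = 0 gives λ = 225, 2500/1481089
so κ_2 = √(225 / (2500/1481089)) = 365.1000
bound on ‖Δx‖/‖x‖: κ·ε = 365.1000·1/434 = 0.8412

0.8412


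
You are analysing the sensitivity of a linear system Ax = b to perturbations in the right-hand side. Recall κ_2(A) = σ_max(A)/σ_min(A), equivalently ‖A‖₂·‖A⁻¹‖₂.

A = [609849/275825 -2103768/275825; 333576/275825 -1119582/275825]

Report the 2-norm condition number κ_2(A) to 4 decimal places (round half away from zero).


324.5000

form AᵀA = [1671933393/263250625 -5731648776/263250625; -5731648776/263250625 19651569732/263250625] with trace 34117605/421201 and determinant 26244/421201
solving λ² − 34117605/421201·λ + 26244/421201 = 0 gives λ = 81, 324/421201
σ_max=√81=9, σ_min=√(324/421201)=(18/649) → κ = 324.5000


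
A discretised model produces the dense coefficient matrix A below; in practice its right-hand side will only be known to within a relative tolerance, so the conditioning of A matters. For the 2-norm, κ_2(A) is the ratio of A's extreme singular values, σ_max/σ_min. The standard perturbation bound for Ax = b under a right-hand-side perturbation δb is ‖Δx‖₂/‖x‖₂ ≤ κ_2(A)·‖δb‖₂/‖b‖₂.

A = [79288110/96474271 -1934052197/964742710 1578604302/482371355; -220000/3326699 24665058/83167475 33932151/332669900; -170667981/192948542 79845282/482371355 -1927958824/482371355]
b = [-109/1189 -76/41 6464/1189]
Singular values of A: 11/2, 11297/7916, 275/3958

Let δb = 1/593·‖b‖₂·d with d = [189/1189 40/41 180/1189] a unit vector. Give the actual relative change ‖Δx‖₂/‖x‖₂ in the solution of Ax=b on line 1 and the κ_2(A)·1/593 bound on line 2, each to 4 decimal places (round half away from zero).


from the listed singular values, σ₁ = 11/2, σ_n = 275/3958
κ = σ_max/σ_min = (11/2)/(275/3958) = 79.1600
perturbation bound = 79.1600·1/593 = 0.1335
solve Ax = b  →  x = [13.8820 -1.6075 -4.4990]
2-norm of b is 5.7446; of x, 14.6811
Δx = A⁻¹·δb where δb = 1/593·5.7446·d; ‖Δx‖ = 0.1394
realised ‖Δx‖/‖x‖ = 0.0095
tightness: 0.0095 against a bound of 0.1335 (unrounded ratio ≈ 0.0711)

0.0095
0.1335


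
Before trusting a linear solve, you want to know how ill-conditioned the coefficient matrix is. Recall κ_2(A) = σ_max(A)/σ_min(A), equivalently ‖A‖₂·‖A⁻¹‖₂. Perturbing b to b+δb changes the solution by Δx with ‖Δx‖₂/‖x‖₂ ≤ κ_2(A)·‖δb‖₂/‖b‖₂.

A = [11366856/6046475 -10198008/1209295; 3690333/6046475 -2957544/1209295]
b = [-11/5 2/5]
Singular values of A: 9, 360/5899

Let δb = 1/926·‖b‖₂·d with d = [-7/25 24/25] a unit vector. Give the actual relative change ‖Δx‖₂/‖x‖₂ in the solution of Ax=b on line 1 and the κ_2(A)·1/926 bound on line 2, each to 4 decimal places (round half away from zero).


0.0024
0.1593

largest singular value 9, smallest 360/5899
κ_2(A) = 9 / (360/5899) = 147.4750
bound on ‖Δx‖/‖x‖: κ·ε = 147.4750·1/926 = 0.1593
solve Ax = b  →  x = [15.9377 3.8138]
‖b‖₂ = 2.2361 and ‖x‖₂ = 16.3876
δb = ε·‖b‖·d = [-0.0007 0.0023]; solving A·Δx = δb gives ‖Δx‖ = 0.0396
relative error = 0.0024
realised/bound (from unrounded values) ≈ 0.0152


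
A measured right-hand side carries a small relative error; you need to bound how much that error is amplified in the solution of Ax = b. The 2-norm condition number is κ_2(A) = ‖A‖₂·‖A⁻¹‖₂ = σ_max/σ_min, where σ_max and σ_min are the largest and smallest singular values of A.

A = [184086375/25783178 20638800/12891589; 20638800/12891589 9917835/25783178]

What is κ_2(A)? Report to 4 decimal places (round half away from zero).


M = AᵀA = [21172893350625/395462384164 1190961954000/98865596041; 1190961954000/98865596041 1072102149225/395462384164]. tr(M)=6616595925/117627122, det(M)=31640625/941016976
solving λ² − 6616595925/117627122·λ + 31640625/941016976 = 0 gives λ = 225/4, 140625/235254244
so κ_2 = √((225/4) / (140625/235254244)) = 306.7600

306.7600


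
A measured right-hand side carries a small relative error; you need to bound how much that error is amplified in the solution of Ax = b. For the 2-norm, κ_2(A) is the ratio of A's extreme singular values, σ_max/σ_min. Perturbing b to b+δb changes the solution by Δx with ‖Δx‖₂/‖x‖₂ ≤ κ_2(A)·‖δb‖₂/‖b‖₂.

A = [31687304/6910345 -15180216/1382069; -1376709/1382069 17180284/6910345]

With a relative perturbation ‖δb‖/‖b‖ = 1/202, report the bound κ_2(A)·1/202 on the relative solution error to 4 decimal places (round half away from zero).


M = AᵀA = [625501740961/28407417025 -60044303484/1136296681; -60044303484/1136296681 3602698455376/28407417025]. tr(M)=25018936073/168091225, det(M)=886133824/4202280625
λ_max, λ_min = (25018936073/168091225 ± √25036933200546489849/1130186396880025)/2 = 3721/25, 238144/168091225
so κ_2 = √((3721/25) / (238144/168091225)) = 324.1250
κ_2(A)·‖δb‖/‖b‖ = 1.6046

1.6046


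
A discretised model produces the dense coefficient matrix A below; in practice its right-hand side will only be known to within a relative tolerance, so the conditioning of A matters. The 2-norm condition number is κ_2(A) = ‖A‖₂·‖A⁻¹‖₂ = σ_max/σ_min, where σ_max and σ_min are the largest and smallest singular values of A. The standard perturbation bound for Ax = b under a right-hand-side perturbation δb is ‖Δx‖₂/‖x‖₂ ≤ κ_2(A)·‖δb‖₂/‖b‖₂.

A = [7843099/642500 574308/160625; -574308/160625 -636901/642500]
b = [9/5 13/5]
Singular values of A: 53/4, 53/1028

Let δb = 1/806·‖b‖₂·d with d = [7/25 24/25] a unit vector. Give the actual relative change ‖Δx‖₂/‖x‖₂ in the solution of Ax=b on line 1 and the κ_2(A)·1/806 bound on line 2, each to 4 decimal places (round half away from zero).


0.0013
0.3189

σ_max = 53/4, σ_min = 53/1028
condition number: (53/4) ÷ (53/1028) = 257.0000
κ_2(A)·‖δb‖/‖b‖ = 0.3189
solve Ax = b  →  x = [-16.2204 55.8823]
‖b‖₂ = 3.1623 and ‖x‖₂ = 58.1887
re-solving with b+δb shifts x by Δx of norm 0.0761
realised ‖Δx‖/‖x‖ = 0.0013
tightness: 0.0013 against a bound of 0.3189 (unrounded ratio ≈ 0.0041)


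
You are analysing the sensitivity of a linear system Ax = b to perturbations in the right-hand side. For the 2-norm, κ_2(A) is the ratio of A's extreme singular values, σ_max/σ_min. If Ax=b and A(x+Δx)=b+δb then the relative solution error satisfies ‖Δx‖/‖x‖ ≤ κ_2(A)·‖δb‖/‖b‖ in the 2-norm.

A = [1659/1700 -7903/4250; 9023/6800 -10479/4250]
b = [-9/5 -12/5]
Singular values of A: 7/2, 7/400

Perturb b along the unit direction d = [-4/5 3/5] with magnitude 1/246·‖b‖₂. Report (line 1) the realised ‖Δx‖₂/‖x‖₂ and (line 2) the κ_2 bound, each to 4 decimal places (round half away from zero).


σ_max = 7/2, σ_min = 7/400
κ = σ_max/σ_min = (7/2)/(7/400) = 200.0000
perturbation bound = 200.0000·1/246 = 0.8130
solve Ax = b  →  x = [-0.4034 0.7563]
‖b‖ = 3.0000, ‖x‖ = 0.8571
Δx = A⁻¹·δb where δb = 1/246·3.0000·d; ‖Δx‖ = 0.6969
relative error = 0.8130
so the bound is sharp here: realised error equals the bound

0.8130
0.8130


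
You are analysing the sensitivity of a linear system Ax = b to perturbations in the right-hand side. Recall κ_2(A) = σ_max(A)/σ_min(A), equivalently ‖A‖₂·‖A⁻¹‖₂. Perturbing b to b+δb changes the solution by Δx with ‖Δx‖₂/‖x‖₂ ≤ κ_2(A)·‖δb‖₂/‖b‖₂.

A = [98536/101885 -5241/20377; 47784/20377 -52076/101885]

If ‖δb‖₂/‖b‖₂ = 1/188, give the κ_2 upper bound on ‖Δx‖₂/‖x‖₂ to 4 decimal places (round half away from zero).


M = AᵀA = [66792109696/10380553225 -600965352/415222129; -600965352/415222129 3398611801/10380553225]. tr(M)=41755337/6175225, det(M)=1827904/154380625
char-poly roots: 169/25 and 10816/6175225
κ_2(A) = √(λ_max/λ_min) = √((169/25) / (10816/6175225)) = 62.1250
perturbation bound = 62.1250·1/188 = 0.3305

0.3305


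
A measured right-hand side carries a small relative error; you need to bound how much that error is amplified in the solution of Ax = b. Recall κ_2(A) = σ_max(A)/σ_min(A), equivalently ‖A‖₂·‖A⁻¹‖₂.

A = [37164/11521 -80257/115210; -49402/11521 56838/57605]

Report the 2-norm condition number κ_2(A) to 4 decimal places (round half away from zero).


AᵀA = [3821720500/132733441 -859849290/132733441; -859849290/132733441 774536761/530933764]; tr = 9554681/315844, det = 3025/78961
eigenvalues of AᵀA: λ = (tr ± √(tr²−4·det))/2 = 121/4, 100/78961
σ_max=√(121/4)=(11/2), σ_min=√(100/78961)=(10/281) → κ = 154.5500

154.5500


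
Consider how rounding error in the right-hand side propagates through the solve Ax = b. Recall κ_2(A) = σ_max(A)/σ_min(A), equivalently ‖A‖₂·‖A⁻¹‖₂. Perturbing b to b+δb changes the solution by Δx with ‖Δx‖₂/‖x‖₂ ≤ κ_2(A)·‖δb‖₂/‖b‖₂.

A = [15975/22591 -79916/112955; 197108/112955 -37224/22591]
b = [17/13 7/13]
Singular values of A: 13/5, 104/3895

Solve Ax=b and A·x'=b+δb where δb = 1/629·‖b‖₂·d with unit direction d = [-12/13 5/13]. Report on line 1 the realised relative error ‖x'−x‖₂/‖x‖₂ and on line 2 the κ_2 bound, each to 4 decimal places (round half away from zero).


largest singular value 13/5, smallest 104/3895
condition number: (13/5) ÷ (104/3895) = 97.3750
perturbation bound = 97.3750·1/629 = 0.1548
solve Ax = b  →  x = [-25.5504 -27.3856]
2-norm of b is 1.4142; of x, 37.4539
with δb = [-0.0021 0.0009], A·Δx = δb → ‖Δx‖ = 0.0842
dividing the unrounded norms, ‖Δx‖/‖x‖ = 0.0022
realised/bound (from unrounded values) ≈ 0.0145

0.0022
0.1548


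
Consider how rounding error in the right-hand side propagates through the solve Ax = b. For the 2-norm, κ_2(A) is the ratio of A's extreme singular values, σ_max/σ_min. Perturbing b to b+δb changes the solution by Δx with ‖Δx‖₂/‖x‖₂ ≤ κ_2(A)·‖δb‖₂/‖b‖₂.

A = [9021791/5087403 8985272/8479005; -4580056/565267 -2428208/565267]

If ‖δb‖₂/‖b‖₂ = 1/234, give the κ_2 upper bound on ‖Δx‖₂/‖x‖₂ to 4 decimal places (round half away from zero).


0.3899

M = AᵀA = [1059204439537/15396590889 941369785672/25660984815; 941369785672/25660984815 837227116864/42768308025]. tr(M)=117699498409/1331885025, det(M)=1249198336/1331885025
λ_max, λ_min = (117699498409/1331885025 ± √13846516771502300257681/1773917719819250625)/2 = 2209/25, 565504/53275401
σ_max=√(2209/25)=(47/5), σ_min=√(565504/53275401)=(752/7299) → κ = 91.2375
κ_2(A)·‖δb‖/‖b‖ = 0.3899


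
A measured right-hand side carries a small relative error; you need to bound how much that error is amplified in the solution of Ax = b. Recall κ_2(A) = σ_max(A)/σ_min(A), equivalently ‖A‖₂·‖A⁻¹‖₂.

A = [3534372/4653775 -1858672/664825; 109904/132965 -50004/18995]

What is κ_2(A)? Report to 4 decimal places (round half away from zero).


51.3520

form AᵀA = [32447591824/25752225625 -15816167424/3678889375; -15816167424/3678889375 7749883024/525555625] with trace 659506976/41203561 and determinant 4000000/41203561
solving λ² − 659506976/41203561·λ + 4000000/41203561 = 0 gives λ = 16, 250000/41203561
κ = σ_max/σ_min = 4/(500/6419) = 51.3520


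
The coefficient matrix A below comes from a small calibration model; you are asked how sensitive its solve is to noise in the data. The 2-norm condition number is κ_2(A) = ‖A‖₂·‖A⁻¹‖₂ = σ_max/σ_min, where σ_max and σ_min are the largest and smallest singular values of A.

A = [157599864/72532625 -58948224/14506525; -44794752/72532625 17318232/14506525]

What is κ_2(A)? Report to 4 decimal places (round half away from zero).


273.0640

form AᵀA = [42950859103296/8417570703025 -16105596788736/1683514140605; -16105596788736/1683514140605 6039702835776/336702828121] with trace 671084532864/29126542225 and determinant 8294400/1165061689
λ_max, λ_min = (671084532864/29126542225 ± √450330291530109992042496/848355461984707950625)/2 = 576/25, 360000/1165061689
κ_2(A) = √(λ_max/λ_min) = √((576/25) / (360000/1165061689)) = 273.0640


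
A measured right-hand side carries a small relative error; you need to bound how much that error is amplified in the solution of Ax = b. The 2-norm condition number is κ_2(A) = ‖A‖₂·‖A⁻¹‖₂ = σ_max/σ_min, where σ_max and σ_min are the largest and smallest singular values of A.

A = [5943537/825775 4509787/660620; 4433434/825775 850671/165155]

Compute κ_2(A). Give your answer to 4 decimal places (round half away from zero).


form AᵀA = [2199238764109/27276174025 1675586433339/21820939220; 1675586433339/21820939220 1276657487569/17456751376] with trace 79791031409/518928400 and determinant 923521/5189284
char-poly roots: 3844/25 and 24025/20757136
so κ_2 = √((3844/25) / (24025/20757136)) = 364.4800

364.4800


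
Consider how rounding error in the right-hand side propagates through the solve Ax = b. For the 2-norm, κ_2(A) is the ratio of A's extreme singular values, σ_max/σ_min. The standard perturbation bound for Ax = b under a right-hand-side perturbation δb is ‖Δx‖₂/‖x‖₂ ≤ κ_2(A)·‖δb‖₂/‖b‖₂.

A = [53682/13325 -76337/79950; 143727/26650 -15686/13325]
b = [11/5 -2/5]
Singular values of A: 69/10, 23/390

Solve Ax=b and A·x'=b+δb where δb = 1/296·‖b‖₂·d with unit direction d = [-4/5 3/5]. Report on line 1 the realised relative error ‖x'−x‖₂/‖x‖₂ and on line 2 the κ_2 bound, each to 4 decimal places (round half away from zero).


σ_max = 69/10, σ_min = 23/390
κ_2(A) = (69/10) / (23/390) = 117.0000
perturbation bound = 117.0000·1/296 = 0.3953
solve Ax = b  →  x = [-7.3029 -33.1177]
‖b‖₂ = 2.2361 and ‖x‖₂ = 33.9134
re-solving with b+δb shifts x by Δx of norm 0.1281
dividing the unrounded norms, ‖Δx‖/‖x‖ = 0.0038
so the bound overstates the realised error by a factor of ≈ 104.6489 (computed from the unrounded values)

0.0038
0.3953


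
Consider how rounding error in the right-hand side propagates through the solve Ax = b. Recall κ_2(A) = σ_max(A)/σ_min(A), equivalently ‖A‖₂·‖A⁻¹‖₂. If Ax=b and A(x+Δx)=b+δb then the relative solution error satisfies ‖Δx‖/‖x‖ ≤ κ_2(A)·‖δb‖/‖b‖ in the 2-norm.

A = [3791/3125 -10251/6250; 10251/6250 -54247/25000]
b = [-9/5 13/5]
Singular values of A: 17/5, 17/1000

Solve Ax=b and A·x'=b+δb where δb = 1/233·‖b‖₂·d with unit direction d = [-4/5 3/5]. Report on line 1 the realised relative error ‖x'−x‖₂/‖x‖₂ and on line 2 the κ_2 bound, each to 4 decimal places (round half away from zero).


0.0045
0.8584

from the listed singular values, σ₁ = 17/5, σ_n = 17/1000
κ_2(A) = (17/5) / (17/1000) = 200.0000
perturbation bound = 200.0000·1/233 = 0.8584
solve Ax = b  →  x = [141.3529 105.6471]
‖b‖₂ = 3.1623 and ‖x‖₂ = 176.4708
δb = ε·‖b‖·d = [-0.0109 0.0081]; solving A·Δx = δb gives ‖Δx‖ = 0.7984
relative error = 0.0045
so the bound overstates the realised error by a factor of ≈ 189.7369 (computed from the unrounded values)


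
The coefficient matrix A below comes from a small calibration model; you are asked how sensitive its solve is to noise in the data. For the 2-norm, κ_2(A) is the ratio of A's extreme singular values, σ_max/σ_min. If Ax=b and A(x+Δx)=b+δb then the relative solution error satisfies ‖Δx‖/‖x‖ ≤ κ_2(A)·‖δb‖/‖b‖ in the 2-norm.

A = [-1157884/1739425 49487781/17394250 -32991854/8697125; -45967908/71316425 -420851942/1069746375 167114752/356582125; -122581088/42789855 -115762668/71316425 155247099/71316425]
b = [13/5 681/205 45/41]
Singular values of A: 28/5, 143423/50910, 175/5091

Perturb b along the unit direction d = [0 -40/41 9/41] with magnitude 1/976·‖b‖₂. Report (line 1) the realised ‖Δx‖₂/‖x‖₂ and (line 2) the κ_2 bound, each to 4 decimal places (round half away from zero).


from the listed singular values, σ₁ = 28/5, σ_n = 175/5091
κ_2(A) = (28/5) / (175/5091) = 162.9120
κ_2(A)·‖δb‖/‖b‖ = 0.1669
solve Ax = b  →  x = [-0.9997 -69.5746 -52.6909]
2-norm of b is 4.3589; of x, 87.2810
with δb = [0.0000 -0.0044 0.0010], A·Δx = δb → ‖Δx‖ = 0.1299
relative error = 0.0015
so the bound overstates the realised error by a factor of ≈ 112.1323 (computed from the unrounded values)

0.0015
0.1669


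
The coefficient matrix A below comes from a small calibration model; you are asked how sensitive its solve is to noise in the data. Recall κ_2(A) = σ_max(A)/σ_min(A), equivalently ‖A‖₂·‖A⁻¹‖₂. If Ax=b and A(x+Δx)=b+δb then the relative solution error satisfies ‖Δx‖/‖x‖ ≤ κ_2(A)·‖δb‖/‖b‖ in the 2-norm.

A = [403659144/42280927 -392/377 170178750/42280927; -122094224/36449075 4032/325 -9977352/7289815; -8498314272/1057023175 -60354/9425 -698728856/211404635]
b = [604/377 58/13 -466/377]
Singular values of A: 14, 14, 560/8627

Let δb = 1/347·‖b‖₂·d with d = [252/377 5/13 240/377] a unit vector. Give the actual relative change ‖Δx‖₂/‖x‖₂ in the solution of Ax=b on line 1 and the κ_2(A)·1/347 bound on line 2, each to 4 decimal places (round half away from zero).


largest singular value 14, smallest 560/8627
κ = σ_max/σ_min = 14/(560/8627) = 215.6750
κ_2(A)·‖δb‖/‖b‖ = 0.6215
solve Ax = b  →  x = [-11.7975 0.3143 28.4626]
‖b‖₂ = 4.8990 and ‖x‖₂ = 30.8124
Δx = A⁻¹·δb where δb = 1/347·4.8990·d; ‖Δx‖ = 0.2175
realised ‖Δx‖/‖x‖ = 0.0071
tightness: 0.0071 against a bound of 0.6215 (unrounded ratio ≈ 0.0114)

0.0071
0.6215


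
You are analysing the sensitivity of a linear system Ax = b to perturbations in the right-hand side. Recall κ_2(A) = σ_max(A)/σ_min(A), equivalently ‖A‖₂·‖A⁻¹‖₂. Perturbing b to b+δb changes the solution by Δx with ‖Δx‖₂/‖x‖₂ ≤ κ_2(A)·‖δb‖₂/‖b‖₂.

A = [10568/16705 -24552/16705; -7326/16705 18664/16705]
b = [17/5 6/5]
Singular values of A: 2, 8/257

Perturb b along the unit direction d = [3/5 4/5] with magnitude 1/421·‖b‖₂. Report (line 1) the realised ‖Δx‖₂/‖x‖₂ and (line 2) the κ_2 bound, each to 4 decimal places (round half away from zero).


0.0029
0.1526

from the listed singular values, σ₁ = 2, σ_n = 8/257
κ_2(A) = 2 / (8/257) = 64.2500
κ_2(A)·‖δb‖/‖b‖ = 0.1526
solve Ax = b  →  x = [89.3462 36.1442]
2-norm of b is 3.6056; of x, 96.3802
with δb = [0.0051 0.0069], A·Δx = δb → ‖Δx‖ = 0.2751
dividing the unrounded norms, ‖Δx‖/‖x‖ = 0.0029
tightness: 0.0029 against a bound of 0.1526 (unrounded ratio ≈ 0.0187)


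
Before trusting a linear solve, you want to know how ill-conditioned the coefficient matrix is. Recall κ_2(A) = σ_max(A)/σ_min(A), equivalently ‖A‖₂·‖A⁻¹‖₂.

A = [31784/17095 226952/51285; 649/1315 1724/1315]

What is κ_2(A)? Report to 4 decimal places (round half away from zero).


M = AᵀA = [43256225/11689561 311228500/35068683; 311228500/35068683 2241115600/105206049]. tr(M)=15564625/622521, det(M)=40000/622521
eigenvalues of AᵀA: λ = (tr ± √(tr²−4·det))/2 = 25, 1600/622521
κ_2(A) = √(λ_max/λ_min) = √(25 / (1600/622521)) = 98.6250

98.6250


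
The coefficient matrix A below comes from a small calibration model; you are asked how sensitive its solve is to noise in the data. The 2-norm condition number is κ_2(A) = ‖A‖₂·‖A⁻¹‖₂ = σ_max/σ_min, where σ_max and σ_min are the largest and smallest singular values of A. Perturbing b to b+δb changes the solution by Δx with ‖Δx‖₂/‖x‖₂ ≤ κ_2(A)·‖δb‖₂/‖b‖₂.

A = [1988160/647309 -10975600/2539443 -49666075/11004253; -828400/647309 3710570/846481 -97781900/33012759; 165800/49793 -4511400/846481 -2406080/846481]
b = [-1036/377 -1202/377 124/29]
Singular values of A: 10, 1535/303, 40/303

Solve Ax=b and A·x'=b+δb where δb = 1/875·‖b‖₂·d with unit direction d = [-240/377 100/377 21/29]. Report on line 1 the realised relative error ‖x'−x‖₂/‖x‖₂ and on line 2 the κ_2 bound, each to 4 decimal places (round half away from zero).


σ_max = 10, σ_min = 40/303
κ = σ_max/σ_min = 10/(40/303) = 75.7500
bound on ‖Δx‖/‖x‖: κ·ε = 75.7500·1/875 = 0.0866
solve Ax = b  →  x = [26.8294 12.0540 7.3237]
‖b‖₂ = 6.0000 and ‖x‖₂ = 30.3109
δb = ε·‖b‖·d = [-0.0044 0.0018 0.0050]; solving A·Δx = δb gives ‖Δx‖ = 0.0519
dividing the unrounded norms, ‖Δx‖/‖x‖ = 0.0017
so the bound overstates the realised error by a factor of ≈ 50.5182 (computed from the unrounded values)

0.0017
0.0866


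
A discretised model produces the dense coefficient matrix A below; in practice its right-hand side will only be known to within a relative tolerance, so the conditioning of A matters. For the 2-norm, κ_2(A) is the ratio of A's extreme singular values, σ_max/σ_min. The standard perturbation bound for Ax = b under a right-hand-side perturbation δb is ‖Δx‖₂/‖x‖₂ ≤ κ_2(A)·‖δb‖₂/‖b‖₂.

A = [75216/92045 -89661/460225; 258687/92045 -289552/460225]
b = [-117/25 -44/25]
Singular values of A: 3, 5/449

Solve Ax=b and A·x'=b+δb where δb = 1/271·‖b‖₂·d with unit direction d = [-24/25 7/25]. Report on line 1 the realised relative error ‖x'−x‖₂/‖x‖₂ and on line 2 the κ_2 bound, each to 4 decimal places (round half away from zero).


largest singular value 3, smallest 5/449
κ_2(A) = 3 / (5/449) = 269.4000
bound on ‖Δx‖/‖x‖: κ·ε = 269.4000·1/271 = 0.9941
solve Ax = b  →  x = [77.8732 350.6585]
‖b‖ = 5.0000, ‖x‖ = 359.2014
with δb = [-0.0177 0.0052], A·Δx = δb → ‖Δx‖ = 1.6568
dividing the unrounded norms, ‖Δx‖/‖x‖ = 0.0046
so the bound overstates the realised error by a factor of ≈ 215.5208 (computed from the unrounded values)

0.0046
0.9941


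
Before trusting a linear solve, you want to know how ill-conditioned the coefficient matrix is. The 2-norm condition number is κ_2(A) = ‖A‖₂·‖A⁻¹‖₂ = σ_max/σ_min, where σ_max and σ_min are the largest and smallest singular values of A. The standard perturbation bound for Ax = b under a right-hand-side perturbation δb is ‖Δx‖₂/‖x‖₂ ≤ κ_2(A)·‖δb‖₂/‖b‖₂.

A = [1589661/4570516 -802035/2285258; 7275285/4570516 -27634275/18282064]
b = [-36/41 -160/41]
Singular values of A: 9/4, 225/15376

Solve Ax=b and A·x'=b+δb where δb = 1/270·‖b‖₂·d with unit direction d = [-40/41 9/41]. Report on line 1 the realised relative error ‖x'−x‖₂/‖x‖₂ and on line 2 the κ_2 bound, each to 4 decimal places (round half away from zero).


0.5695
0.5695

largest singular value 9/4, smallest 225/15376
κ = σ_max/σ_min = (9/4)/(225/15376) = 153.7600
worst-case relative error ≤ 153.7600 × 1/270 = 0.5695
solve Ax = b  →  x = [-1.2874 1.2261]
‖b‖ = 4.0000, ‖x‖ = 1.7778
with δb = [-0.0145 0.0033], A·Δx = δb → ‖Δx‖ = 1.0124
dividing the unrounded norms, ‖Δx‖/‖x‖ = 0.5695
tightness: 0.5695 against a bound of 0.5695; the bound is attained (ratio 1)


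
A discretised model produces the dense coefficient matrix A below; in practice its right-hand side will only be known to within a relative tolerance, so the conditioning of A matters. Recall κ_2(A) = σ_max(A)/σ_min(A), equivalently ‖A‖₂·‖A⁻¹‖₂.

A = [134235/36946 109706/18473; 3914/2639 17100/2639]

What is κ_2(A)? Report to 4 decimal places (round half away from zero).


6.1250

form AᵀA = [24996001/1623076 12654855/405769; 12654855/405769 31347796/405769] with trace 889865/9604 and determinant 521284/2401
solving λ² − 889865/9604·λ + 521284/2401 = 0 gives λ = 361/4, 5776/2401
κ = σ_max/σ_min = (19/2)/(76/49) = 6.1250


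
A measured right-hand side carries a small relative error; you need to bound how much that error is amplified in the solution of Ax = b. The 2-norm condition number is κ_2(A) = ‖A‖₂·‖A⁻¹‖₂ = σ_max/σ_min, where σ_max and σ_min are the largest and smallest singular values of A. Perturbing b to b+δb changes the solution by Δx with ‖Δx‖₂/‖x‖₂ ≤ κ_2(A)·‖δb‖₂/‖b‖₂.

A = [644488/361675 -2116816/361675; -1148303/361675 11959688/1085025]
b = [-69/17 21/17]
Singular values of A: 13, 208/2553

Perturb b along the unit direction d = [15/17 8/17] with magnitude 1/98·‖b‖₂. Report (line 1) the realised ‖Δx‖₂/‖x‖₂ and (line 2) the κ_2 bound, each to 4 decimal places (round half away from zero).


0.0144
1.6282

largest singular value 13, smallest 208/2553
κ = σ_max/σ_min = 13/(208/2553) = 159.5625
κ_2(A)·‖δb‖/‖b‖ = 1.6282
solve Ax = b  →  x = [-35.4138 -10.0887]
‖b‖ = 4.2426, ‖x‖ = 36.8228
with δb = [0.0382 0.0204], A·Δx = δb → ‖Δx‖ = 0.5314
realised ‖Δx‖/‖x‖ = 0.0144
so the bound overstates the realised error by a factor of ≈ 112.8299 (computed from the unrounded values)


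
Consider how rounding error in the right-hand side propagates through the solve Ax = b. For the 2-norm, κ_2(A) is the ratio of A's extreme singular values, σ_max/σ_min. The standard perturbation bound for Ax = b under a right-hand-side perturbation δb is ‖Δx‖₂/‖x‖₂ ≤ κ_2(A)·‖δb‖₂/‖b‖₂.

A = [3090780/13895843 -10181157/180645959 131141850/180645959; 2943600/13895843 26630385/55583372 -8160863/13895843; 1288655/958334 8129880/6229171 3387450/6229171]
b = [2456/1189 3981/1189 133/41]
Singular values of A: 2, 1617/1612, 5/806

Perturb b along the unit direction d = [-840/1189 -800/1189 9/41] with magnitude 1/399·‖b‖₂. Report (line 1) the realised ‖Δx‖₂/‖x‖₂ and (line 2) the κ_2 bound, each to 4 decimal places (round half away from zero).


largest singular value 2, smallest 5/806
κ = σ_max/σ_min = 2/(5/806) = 322.4000
perturbation bound = 322.4000·1/399 = 0.8080
solve Ax = b  →  x = [351.5724 -306.1418 -128.6391]
2-norm of b is 5.0990; of x, 483.6052
δb = ε·‖b‖·d = [-0.0090 -0.0086 0.0028]; solving A·Δx = δb gives ‖Δx‖ = 2.0601
dividing the unrounded norms, ‖Δx‖/‖x‖ = 0.0043
tightness: 0.0043 against a bound of 0.8080 (unrounded ratio ≈ 0.0053)

0.0043
0.8080


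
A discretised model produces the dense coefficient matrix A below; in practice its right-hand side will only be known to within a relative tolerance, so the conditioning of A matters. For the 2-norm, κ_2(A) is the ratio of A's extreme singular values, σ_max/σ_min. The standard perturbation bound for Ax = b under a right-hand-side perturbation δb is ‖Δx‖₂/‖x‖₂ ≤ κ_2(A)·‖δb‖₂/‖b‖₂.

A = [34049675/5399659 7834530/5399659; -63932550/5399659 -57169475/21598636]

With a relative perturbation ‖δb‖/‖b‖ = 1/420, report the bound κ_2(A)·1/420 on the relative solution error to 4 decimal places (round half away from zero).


AᵀA = [18154848848125/100886911129 8169624775125/201773822258; 8169624775125/201773822258 14707358605225/1614190578064]; tr = 181549637225/960256144, det = 228765625/960256144
λ_max, λ_min = (181549637225/960256144 ± √32959392082141336700625/922091862089748736)/2 = 3025/16, 75625/60016009
σ_max=√(3025/16)=(55/4), σ_min=√(75625/60016009)=(275/7747) → κ = 387.3500
κ_2(A)·‖δb‖/‖b‖ = 0.9223

0.9223


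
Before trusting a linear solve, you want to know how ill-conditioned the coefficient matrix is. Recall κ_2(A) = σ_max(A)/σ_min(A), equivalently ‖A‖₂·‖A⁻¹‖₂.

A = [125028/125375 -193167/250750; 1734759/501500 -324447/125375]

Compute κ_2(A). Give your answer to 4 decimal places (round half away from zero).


AᵀA = [5215201281/402403600 -977823873/100600900; -977823873/100600900 733403061/100600900]; tr = 325952541/16096144, det = 455625/64384576
λ_max, λ_min = (325952541/16096144 ± √106237725178746681/259085851668736)/2 = 81/4, 5625/16096144
κ = σ_max/σ_min = (9/2)/(75/4012) = 240.7200

240.7200


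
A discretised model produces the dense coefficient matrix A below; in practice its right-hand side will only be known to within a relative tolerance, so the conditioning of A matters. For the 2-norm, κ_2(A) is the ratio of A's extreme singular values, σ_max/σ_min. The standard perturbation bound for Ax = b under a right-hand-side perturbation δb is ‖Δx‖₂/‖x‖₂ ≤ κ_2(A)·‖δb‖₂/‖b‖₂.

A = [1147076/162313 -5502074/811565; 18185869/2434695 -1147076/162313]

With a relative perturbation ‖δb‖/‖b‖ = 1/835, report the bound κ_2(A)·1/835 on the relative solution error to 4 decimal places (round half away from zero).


M = AᵀA = [745275963121/7048442025 -47318032076/469896135; -47318032076/469896135 75109871636/783160225]. tr(M)=337994009/1676205, det(M)=101646724/209525625
λ_max, λ_min = (337994009/1676205 ± √2855862448399700089/70241580050625)/2 = 5041/25, 20164/8381025
κ_2(A) = √(λ_max/λ_min) = √((5041/25) / (20164/8381025)) = 289.5000
perturbation bound = 289.5000·1/835 = 0.3467

0.3467
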